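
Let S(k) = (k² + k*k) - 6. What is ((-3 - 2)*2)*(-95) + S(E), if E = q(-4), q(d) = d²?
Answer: 1456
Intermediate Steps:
E = 16 (E = (-4)² = 16)
S(k) = -6 + 2*k² (S(k) = (k² + k²) - 6 = 2*k² - 6 = -6 + 2*k²)
((-3 - 2)*2)*(-95) + S(E) = ((-3 - 2)*2)*(-95) + (-6 + 2*16²) = -5*2*(-95) + (-6 + 2*256) = -10*(-95) + (-6 + 512) = 950 + 506 = 1456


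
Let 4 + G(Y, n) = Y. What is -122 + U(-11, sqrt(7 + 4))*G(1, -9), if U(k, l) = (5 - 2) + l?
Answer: -131 - 3*sqrt(11) ≈ -140.95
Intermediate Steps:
U(k, l) = 3 + l
G(Y, n) = -4 + Y
-122 + U(-11, sqrt(7 + 4))*G(1, -9) = -122 + (3 + sqrt(7 + 4))*(-4 + 1) = -122 + (3 + sqrt(11))*(-3) = -122 + (-9 - 3*sqrt(11)) = -131 - 3*sqrt(11)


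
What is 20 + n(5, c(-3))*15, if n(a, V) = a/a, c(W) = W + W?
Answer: 35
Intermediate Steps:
c(W) = 2*W
n(a, V) = 1
20 + n(5, c(-3))*15 = 20 + 1*15 = 20 + 15 = 35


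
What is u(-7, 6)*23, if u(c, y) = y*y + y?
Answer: 966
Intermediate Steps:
u(c, y) = y + y² (u(c, y) = y² + y = y + y²)
u(-7, 6)*23 = (6*(1 + 6))*23 = (6*7)*23 = 42*23 = 966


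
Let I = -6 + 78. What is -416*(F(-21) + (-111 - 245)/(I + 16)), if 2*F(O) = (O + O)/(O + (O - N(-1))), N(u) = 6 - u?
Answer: 115856/77 ≈ 1504.6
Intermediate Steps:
I = 72
F(O) = O/(-7 + 2*O) (F(O) = ((O + O)/(O + (O - (6 - 1*(-1)))))/2 = ((2*O)/(O + (O - (6 + 1))))/2 = ((2*O)/(O + (O - 1*7)))/2 = ((2*O)/(O + (O - 7)))/2 = ((2*O)/(O + (-7 + O)))/2 = ((2*O)/(-7 + 2*O))/2 = (2*O/(-7 + 2*O))/2 = O/(-7 + 2*O))
-416*(F(-21) + (-111 - 245)/(I + 16)) = -416*(-21/(-7 + 2*(-21)) + (-111 - 245)/(72 + 16)) = -416*(-21/(-7 - 42) - 356/88) = -416*(-21/(-49) - 356*1/88) = -416*(-21*(-1/49) - 89/22) = -416*(3/7 - 89/22) = -416*(-557/154) = 115856/77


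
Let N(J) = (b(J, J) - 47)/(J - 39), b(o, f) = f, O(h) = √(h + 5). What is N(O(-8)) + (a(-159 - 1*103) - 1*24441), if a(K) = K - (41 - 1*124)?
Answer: -3126587/127 + 2*I*√3/381 ≈ -24619.0 + 0.0090921*I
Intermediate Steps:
O(h) = √(5 + h)
N(J) = (-47 + J)/(-39 + J) (N(J) = (J - 47)/(J - 39) = (-47 + J)/(-39 + J))
a(K) = 83 + K (a(K) = K - (41 - 124) = K - 1*(-83) = K + 83 = 83 + K)
N(O(-8)) + (a(-159 - 1*103) - 1*24441) = (-47 + √(5 - 8))/(-39 + √(5 - 8)) + ((83 + (-159 - 1*103)) - 1*24441) = (-47 + √(-3))/(-39 + √(-3)) + ((83 + (-159 - 103)) - 24441) = (-47 + I*√3)/(-39 + I*√3) + ((83 - 262) - 24441) = (-47 + I*√3)/(-39 + I*√3) + (-179 - 24441) = (-47 + I*√3)/(-39 + I*√3) - 24620 = -24620 + (-47 + I*√3)/(-39 + I*√3)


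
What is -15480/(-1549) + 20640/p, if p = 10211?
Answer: 190037640/15816839 ≈ 12.015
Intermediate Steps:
-15480/(-1549) + 20640/p = -15480/(-1549) + 20640/10211 = -15480*(-1/1549) + 20640*(1/10211) = 15480/1549 + 20640/10211 = 190037640/15816839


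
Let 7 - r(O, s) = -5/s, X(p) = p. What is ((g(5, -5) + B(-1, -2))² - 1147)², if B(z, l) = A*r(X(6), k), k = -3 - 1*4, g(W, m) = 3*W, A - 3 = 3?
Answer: 6393281764/2401 ≈ 2.6628e+6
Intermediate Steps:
A = 6 (A = 3 + 3 = 6)
k = -7 (k = -3 - 4 = -7)
r(O, s) = 7 + 5/s (r(O, s) = 7 - (-5)/s = 7 + 5/s)
B(z, l) = 264/7 (B(z, l) = 6*(7 + 5/(-7)) = 6*(7 + 5*(-⅐)) = 6*(7 - 5/7) = 6*(44/7) = 264/7)
((g(5, -5) + B(-1, -2))² - 1147)² = ((3*5 + 264/7)² - 1147)² = ((15 + 264/7)² - 1147)² = ((369/7)² - 1147)² = (136161/49 - 1147)² = (79958/49)² = 6393281764/2401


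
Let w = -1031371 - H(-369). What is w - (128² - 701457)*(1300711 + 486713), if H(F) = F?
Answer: 1224514890950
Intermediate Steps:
w = -1031002 (w = -1031371 - 1*(-369) = -1031371 + 369 = -1031002)
w - (128² - 701457)*(1300711 + 486713) = -1031002 - (128² - 701457)*(1300711 + 486713) = -1031002 - (16384 - 701457)*1787424 = -1031002 - (-685073)*1787424 = -1031002 - 1*(-1224515921952) = -1031002 + 1224515921952 = 1224514890950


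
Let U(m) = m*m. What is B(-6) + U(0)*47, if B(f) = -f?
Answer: 6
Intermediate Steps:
U(m) = m²
B(-6) + U(0)*47 = -1*(-6) + 0²*47 = 6 + 0*47 = 6 + 0 = 6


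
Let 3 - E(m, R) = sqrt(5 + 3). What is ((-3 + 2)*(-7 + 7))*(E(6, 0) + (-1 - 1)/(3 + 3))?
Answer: 0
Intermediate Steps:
E(m, R) = 3 - 2*sqrt(2) (E(m, R) = 3 - sqrt(5 + 3) = 3 - sqrt(8) = 3 - 2*sqrt(2))
((-3 + 2)*(-7 + 7))*(E(6, 0) + (-1 - 1)/(3 + 3)) = ((-3 + 2)*(-7 + 7))*((3 - 2*sqrt(2)) + (-1 - 1)/(3 + 3)) = (-1*0)*((3 - 2*sqrt(2)) - 2/6) = 0*((3 - 2*sqrt(2)) - 2*1/6) = 0*((3 - 2*sqrt(2)) - 1/3) = 0*(8/3 - 2*sqrt(2)) = 0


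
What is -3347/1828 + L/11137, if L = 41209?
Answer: 5436359/2908348 ≈ 1.8692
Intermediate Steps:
-3347/1828 + L/11137 = -3347/1828 + 41209/11137 = -3347*1/1828 + 41209*(1/11137) = -3347/1828 + 5887/1591 = 5436359/2908348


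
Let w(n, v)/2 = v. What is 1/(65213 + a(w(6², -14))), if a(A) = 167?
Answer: 1/65380 ≈ 1.5295e-5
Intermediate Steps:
w(n, v) = 2*v
1/(65213 + a(w(6², -14))) = 1/(65213 + 167) = 1/65380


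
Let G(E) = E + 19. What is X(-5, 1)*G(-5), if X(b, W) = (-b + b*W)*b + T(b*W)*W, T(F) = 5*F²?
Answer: 1750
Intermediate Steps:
X(b, W) = b*(-b + W*b) + 5*W³*b² (X(b, W) = (-b + b*W)*b + (5*(b*W)²)*W = (-b + W*b)*b + (5*(W*b)²)*W = b*(-b + W*b) + (5*(W²*b²))*W = b*(-b + W*b) + (5*W²*b²)*W = b*(-b + W*b) + 5*W³*b²)
G(E) = 19 + E
X(-5, 1)*G(-5) = ((-5)²*(-1 + 1 + 5*1³))*(19 - 5) = (25*(-1 + 1 + 5*1))*14 = (25*(-1 + 1 + 5))*14 = (25*5)*14 = 125*14 = 1750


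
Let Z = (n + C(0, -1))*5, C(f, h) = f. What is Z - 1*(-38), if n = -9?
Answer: -7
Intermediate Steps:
Z = -45 (Z = (-9 + 0)*5 = -9*5 = -45)
Z - 1*(-38) = -45 - 1*(-38) = -45 + 38 = -7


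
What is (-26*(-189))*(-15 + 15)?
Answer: 0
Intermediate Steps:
(-26*(-189))*(-15 + 15) = 4914*0 = 0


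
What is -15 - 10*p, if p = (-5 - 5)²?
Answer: -1015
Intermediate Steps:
p = 100 (p = (-10)² = 100)
-15 - 10*p = -15 - 10*100 = -15 - 1000 = -1015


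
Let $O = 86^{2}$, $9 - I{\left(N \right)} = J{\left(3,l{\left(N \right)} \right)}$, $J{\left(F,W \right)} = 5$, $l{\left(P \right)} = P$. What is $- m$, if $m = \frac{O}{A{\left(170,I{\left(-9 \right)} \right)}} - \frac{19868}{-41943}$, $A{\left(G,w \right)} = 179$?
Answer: $- \frac{313766800}{7507797} \approx -41.792$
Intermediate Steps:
$I{\left(N \right)} = 4$ ($I{\left(N \right)} = 9 - 5 = 4$)
$O = 7396$
$m = \frac{313766800}{7507797}$ ($m = \frac{7396}{179} - \frac{19868}{-41943} = 7396 \cdot \frac{1}{179} - - \frac{19868}{41943} = \frac{7396}{179} + \frac{19868}{41943} = \frac{313766800}{7507797} \approx 41.792$)
$- m = \left(-1\right) \frac{313766800}{7507797} = - \frac{313766800}{7507797}$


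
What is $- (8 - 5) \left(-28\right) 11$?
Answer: $924$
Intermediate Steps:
$- (8 - 5) \left(-28\right) 11 = \left(-1\right) 3 \left(-28\right) 11 = \left(-3\right) \left(-28\right) 11 = 84 \cdot 11 = 924$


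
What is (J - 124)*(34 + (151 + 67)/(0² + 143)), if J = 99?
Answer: -127000/143 ≈ -888.11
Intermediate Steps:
(J - 124)*(34 + (151 + 67)/(0² + 143)) = (99 - 124)*(34 + (151 + 67)/(0² + 143)) = -25*(34 + 218/(0 + 143)) = -25*(34 + 218/143) = -25*5080/143 = -127000/143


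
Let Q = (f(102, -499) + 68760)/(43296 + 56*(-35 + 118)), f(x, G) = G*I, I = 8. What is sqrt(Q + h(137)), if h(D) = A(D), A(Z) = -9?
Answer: I*sqrt(274725113)/5993 ≈ 2.7657*I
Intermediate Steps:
f(x, G) = 8*G (f(x, G) = G*8 = 8*G)
Q = 8096/5993 (Q = (8*(-499) + 68760)/(43296 + 56*(-35 + 118)) = (-3992 + 68760)/(43296 + 56*83) = 64768/(43296 + 4648) = 64768/47944 = 64768*(1/47944) = 8096/5993 ≈ 1.3509)
h(D) = -9
sqrt(Q + h(137)) = sqrt(8096/5993 - 9) = sqrt(-45841/5993) = I*sqrt(274725113)/5993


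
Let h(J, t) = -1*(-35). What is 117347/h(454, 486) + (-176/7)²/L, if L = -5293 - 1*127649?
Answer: 54601129619/16285395 ≈ 3352.8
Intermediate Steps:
L = -132942 (L = -5293 - 127649 = -132942)
h(J, t) = 35
117347/h(454, 486) + (-176/7)²/L = 117347/35 + (-176/7)²/(-132942) = 117347*(1/35) + (-176*⅐)²*(-1/132942) = 117347/35 + (-176/7)²*(-1/132942) = 117347/35 + (30976/49)*(-1/132942) = 117347/35 - 15488/3257079 = 54601129619/16285395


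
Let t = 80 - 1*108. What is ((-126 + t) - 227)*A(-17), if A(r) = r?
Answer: 6477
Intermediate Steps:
t = -28 (t = 80 - 108 = -28)
((-126 + t) - 227)*A(-17) = ((-126 - 28) - 227)*(-17) = (-154 - 227)*(-17) = -381*(-17) = 6477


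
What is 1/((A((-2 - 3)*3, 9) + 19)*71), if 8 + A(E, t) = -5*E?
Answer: 1/6106 ≈ 0.00016377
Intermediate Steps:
A(E, t) = -8 - 5*E
1/((A((-2 - 3)*3, 9) + 19)*71) = 1/(((-8 - 5*(-2 - 3)*3) + 19)*71) = 1/(((-8 - (-25)*3) + 19)*71) = 1/(((-8 - 5*(-15)) + 19)*71) = 1/(((-8 + 75) + 19)*71) = 1/((67 + 19)*71) = 1/(86*71) = 1/6106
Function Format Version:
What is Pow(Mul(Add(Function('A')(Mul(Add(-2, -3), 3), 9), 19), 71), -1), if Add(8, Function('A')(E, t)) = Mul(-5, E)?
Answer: Rational(1, 6106) ≈ 0.00016377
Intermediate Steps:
Function('A')(E, t) = Add(-8, Mul(-5, E))
Pow(Mul(Add(Function('A')(Mul(Add(-2, -3), 3), 9), 19), 71), -1) = Pow(Mul(Add(Add(-8, Mul(-5, Mul(Add(-2, -3), 3))), 19), 71), -1) = Pow(Mul(Add(Add(-8, Mul(-5, Mul(-5, 3))), 19), 71), -1) = Pow(Mul(Add(Add(-8, Mul(-5, -15)), 19), 71), -1) = Pow(Mul(Add(Add(-8, 75), 19), 71), -1) = Pow(Mul(Add(67, 19), 71), -1) = Pow(Mul(86, 71), -1) = Pow(6106, -1) = Rational(1, 6106)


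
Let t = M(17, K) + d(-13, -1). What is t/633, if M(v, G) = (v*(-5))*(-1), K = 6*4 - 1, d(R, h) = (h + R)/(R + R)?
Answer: 1112/8229 ≈ 0.13513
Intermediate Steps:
d(R, h) = (R + h)/(2*R) (d(R, h) = (R + h)/((2*R)) = (R + h)*(1/(2*R)) = (R + h)/(2*R))
K = 23 (K = 24 - 1 = 23)
M(v, G) = 5*v (M(v, G) = -5*v*(-1) = 5*v)
t = 1112/13 (t = 5*17 + (½)*(-13 - 1)/(-13) = 85 + (½)*(-1/13)*(-14) = 85 + 7/13 = 1112/13 ≈ 85.538)
t/633 = (1112/13)/633 = (1112/13)*(1/633) = 1112/8229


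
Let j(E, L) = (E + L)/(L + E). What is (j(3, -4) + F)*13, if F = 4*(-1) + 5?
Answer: 26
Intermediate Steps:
F = 1 (F = -4 + 5 = 1)
j(E, L) = 1 (j(E, L) = (E + L)/(E + L) = 1)
(j(3, -4) + F)*13 = (1 + 1)*13 = 2*13 = 26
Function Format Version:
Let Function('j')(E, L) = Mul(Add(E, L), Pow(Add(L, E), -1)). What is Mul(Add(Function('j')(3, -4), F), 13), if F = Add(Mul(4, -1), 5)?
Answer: 26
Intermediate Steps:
F = 1 (F = Add(-4, 5) = 1)
Function('j')(E, L) = 1 (Function('j')(E, L) = Mul(Add(E, L), Pow(Add(E, L), -1)) = 1)
Mul(Add(Function('j')(3, -4), F), 13) = Mul(Add(1, 1), 13) = Mul(2, 13) = 26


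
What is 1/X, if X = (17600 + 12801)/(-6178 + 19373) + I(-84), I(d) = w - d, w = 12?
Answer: 1885/185303 ≈ 0.010173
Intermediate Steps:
I(d) = 12 - d
X = 185303/1885 (X = (17600 + 12801)/(-6178 + 19373) + (12 - 1*(-84)) = 30401/13195 + (12 + 84) = 30401*(1/13195) + 96 = 4343/1885 + 96 = 185303/1885 ≈ 98.304)
1/X = 1/(185303/1885) = 1885/185303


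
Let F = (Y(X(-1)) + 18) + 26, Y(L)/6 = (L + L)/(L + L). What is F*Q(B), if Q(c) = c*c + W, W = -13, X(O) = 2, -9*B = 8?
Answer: -49450/81 ≈ -610.49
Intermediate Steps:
B = -8/9 (B = -⅑*8 = -8/9 ≈ -0.88889)
Y(L) = 6 (Y(L) = 6*((L + L)/(L + L)) = 6*((2*L)/((2*L))) = 6*((2*L)*(1/(2*L))) = 6*1 = 6)
F = 50 (F = (6 + 18) + 26 = 24 + 26 = 50)
Q(c) = -13 + c² (Q(c) = c*c - 13 = c² - 13 = -13 + c²)
F*Q(B) = 50*(-13 + (-8/9)²) = 50*(-13 + 64/81) = 50*(-989/81) = -49450/81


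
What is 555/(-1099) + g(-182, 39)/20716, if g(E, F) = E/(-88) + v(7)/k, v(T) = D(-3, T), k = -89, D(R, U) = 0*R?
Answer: -505784711/1001742896 ≈ -0.50490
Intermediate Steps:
D(R, U) = 0
v(T) = 0
g(E, F) = -E/88 (g(E, F) = E/(-88) + 0/(-89) = E*(-1/88) + 0*(-1/89) = -E/88 + 0 = -E/88)
555/(-1099) + g(-182, 39)/20716 = 555/(-1099) - 1/88*(-182)/20716 = 555*(-1/1099) + (91/44)*(1/20716) = -555/1099 + 91/911504 = -505784711/1001742896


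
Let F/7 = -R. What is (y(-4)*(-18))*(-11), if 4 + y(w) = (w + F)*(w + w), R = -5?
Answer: -49896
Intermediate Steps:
F = 35 (F = 7*(-1*(-5)) = 7*5 = 35)
y(w) = -4 + 2*w*(35 + w) (y(w) = -4 + (w + 35)*(w + w) = -4 + (35 + w)*(2*w) = -4 + 2*w*(35 + w))
(y(-4)*(-18))*(-11) = ((-4 + 2*(-4)**2 + 70*(-4))*(-18))*(-11) = ((-4 + 2*16 - 280)*(-18))*(-11) = ((-4 + 32 - 280)*(-18))*(-11) = -252*(-18)*(-11) = 4536*(-11) = -49896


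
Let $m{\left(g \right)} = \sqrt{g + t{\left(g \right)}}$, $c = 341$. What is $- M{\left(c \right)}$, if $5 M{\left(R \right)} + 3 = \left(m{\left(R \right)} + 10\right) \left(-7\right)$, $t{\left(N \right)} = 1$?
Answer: $\frac{73}{5} + \frac{21 \sqrt{38}}{5} \approx 40.491$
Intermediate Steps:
$m{\left(g \right)} = \sqrt{1 + g}$ ($m{\left(g \right)} = \sqrt{g + 1} = \sqrt{1 + g}$)
$M{\left(R \right)} = - \frac{73}{5} - \frac{7 \sqrt{1 + R}}{5}$ ($M{\left(R \right)} = - \frac{3}{5} + \frac{\left(\sqrt{1 + R} + 10\right) \left(-7\right)}{5} = - \frac{3}{5} + \frac{\left(10 + \sqrt{1 + R}\right) \left(-7\right)}{5} = - \frac{3}{5} + \frac{-70 - 7 \sqrt{1 + R}}{5} = - \frac{3}{5} - \left(14 + \frac{7 \sqrt{1 + R}}{5}\right) = - \frac{73}{5} - \frac{7 \sqrt{1 + R}}{5}$)
$- M{\left(c \right)} = - (- \frac{73}{5} - \frac{7 \sqrt{1 + 341}}{5}) = - (- \frac{73}{5} - \frac{7 \sqrt{342}}{5}) = - (- \frac{73}{5} - \frac{7 \cdot 3 \sqrt{38}}{5}) = - (- \frac{73}{5} - \frac{21 \sqrt{38}}{5}) = \frac{73}{5} + \frac{21 \sqrt{38}}{5}$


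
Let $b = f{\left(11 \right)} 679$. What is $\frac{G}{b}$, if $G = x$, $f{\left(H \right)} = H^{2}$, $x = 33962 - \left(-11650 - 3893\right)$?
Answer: $\frac{49505}{82159} \approx 0.60255$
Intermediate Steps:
$x = 49505$ ($x = 33962 - \left(-11650 - 3893\right) = 33962 - -15543 = 33962 + 15543 = 49505$)
$b = 82159$ ($b = 11^{2} \cdot 679 = 121 \cdot 679 = 82159$)
$G = 49505$
$\frac{G}{b} = \frac{49505}{82159}$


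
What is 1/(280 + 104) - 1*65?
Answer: -24959/384 ≈ -64.997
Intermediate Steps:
1/(280 + 104) - 1*65 = 1/384 - 65 = -24959/384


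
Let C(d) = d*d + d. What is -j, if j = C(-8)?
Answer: -56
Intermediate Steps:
C(d) = d + d**2 (C(d) = d**2 + d = d + d**2)
j = 56 (j = -8*(1 - 8) = -8*(-7) = 56)
-j = -1*56 = -56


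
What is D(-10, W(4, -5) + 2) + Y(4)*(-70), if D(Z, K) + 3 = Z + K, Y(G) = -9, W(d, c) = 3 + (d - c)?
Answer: 631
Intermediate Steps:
W(d, c) = 3 + d - c
D(Z, K) = -3 + K + Z (D(Z, K) = -3 + (Z + K) = -3 + (K + Z) = -3 + K + Z)
D(-10, W(4, -5) + 2) + Y(4)*(-70) = (-3 + ((3 + 4 - 1*(-5)) + 2) - 10) - 9*(-70) = (-3 + ((3 + 4 + 5) + 2) - 10) + 630 = (-3 + (12 + 2) - 10) + 630 = (-3 + 14 - 10) + 630 = 1 + 630 = 631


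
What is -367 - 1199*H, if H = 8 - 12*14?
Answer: 191473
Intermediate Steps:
H = -160 (H = 8 - 168 = -160)
-367 - 1199*H = -367 - 1199*(-160) = -367 + 191840 = 191473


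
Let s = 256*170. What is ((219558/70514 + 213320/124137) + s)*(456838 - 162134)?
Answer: 56139654604624150672/4376698209 ≈ 1.2827e+10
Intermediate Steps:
s = 43520
((219558/70514 + 213320/124137) + s)*(456838 - 162134) = ((219558/70514 + 213320/124137) + 43520)*(456838 - 162134) = ((219558*(1/70514) + 213320*(1/124137)) + 43520)*294704 = ((109779/35257 + 213320/124137) + 43520)*294704 = (21148658963/4376698209 + 43520)*294704 = (190495054714643/4376698209)*294704 = 56139654604624150672/4376698209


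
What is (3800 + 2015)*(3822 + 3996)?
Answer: 45461670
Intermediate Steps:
(3800 + 2015)*(3822 + 3996) = 5815*7818 = 45461670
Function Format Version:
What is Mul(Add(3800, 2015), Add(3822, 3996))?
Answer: 45461670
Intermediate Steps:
Mul(Add(3800, 2015), Add(3822, 3996)) = Mul(5815, 7818) = 45461670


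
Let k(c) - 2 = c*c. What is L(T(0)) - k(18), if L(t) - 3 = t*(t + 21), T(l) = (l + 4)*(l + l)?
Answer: -323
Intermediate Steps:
T(l) = 2*l*(4 + l) (T(l) = (4 + l)*(2*l) = 2*l*(4 + l))
L(t) = 3 + t*(21 + t) (L(t) = 3 + t*(t + 21) = 3 + t*(21 + t))
k(c) = 2 + c**2 (k(c) = 2 + c*c = 2 + c**2)
L(T(0)) - k(18) = (3 + (2*0*(4 + 0))**2 + 21*(2*0*(4 + 0))) - (2 + 18**2) = (3 + (2*0*4)**2 + 21*(2*0*4)) - (2 + 324) = (3 + 0**2 + 21*0) - 1*326 = (3 + 0 + 0) - 326 = 3 - 326 = -323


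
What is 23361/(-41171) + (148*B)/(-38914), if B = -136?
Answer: -3091541/61620319 ≈ -0.050171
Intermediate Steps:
23361/(-41171) + (148*B)/(-38914) = 23361/(-41171) + (148*(-136))/(-38914) = 23361*(-1/41171) - 20128*(-1/38914) = -1797/3167 + 10064/19457 = -3091541/61620319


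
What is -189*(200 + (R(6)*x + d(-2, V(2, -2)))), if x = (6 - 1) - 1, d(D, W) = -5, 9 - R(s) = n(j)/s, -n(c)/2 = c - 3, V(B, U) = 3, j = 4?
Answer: -43911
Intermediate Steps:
n(c) = 6 - 2*c (n(c) = -2*(c - 3) = -2*(-3 + c) = 6 - 2*c)
R(s) = 9 + 2/s (R(s) = 9 - (6 - 2*4)/s = 9 - (6 - 8)/s = 9 - (-2)/s = 9 + 2/s)
x = 4 (x = 5 - 1 = 4)
-189*(200 + (R(6)*x + d(-2, V(2, -2)))) = -189*(200 + ((9 + 2/6)*4 - 5)) = -189*(200 + ((9 + 2*(⅙))*4 - 5)) = -189*(200 + ((9 + ⅓)*4 - 5)) = -189*(200 + ((28/3)*4 - 5)) = -189*(200 + (112/3 - 5)) = -189*(200 + 97/3) = -189*697/3 = -43911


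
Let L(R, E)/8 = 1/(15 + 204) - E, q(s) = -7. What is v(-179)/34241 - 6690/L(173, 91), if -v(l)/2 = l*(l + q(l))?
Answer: 19775553099/2729418592 ≈ 7.2453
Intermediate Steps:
L(R, E) = 8/219 - 8*E (L(R, E) = 8*(1/(15 + 204) - E) = 8*(1/219 - E) = 8/219 - 8*E)
v(l) = -2*l*(-7 + l) (v(l) = -2*l*(l - 7) = -2*l*(-7 + l))
v(-179)/34241 - 6690/L(173, 91) = (2*(-179)*(7 - 1*(-179)))/34241 - 6690/(8/219 - 8*91) = (2*(-179)*(7 + 179))*(1/34241) - 6690/(8/219 - 728) = (2*(-179)*186)*(1/34241) - 6690/(-159424/219) = -66588*1/34241 - 6690*(-219/159424) = -66588/34241 + 732555/79712 = 19775553099/2729418592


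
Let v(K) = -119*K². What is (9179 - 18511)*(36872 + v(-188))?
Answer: 38905705248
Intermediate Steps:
(9179 - 18511)*(36872 + v(-188)) = (9179 - 18511)*(36872 - 119*(-188)²) = -9332*(36872 - 119*35344) = -9332*(36872 - 4205936) = -9332*(-4169064) = 38905705248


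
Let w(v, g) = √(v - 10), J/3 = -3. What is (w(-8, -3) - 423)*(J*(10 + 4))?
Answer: 53298 - 378*I*√2 ≈ 53298.0 - 534.57*I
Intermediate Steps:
J = -9 (J = 3*(-3) = -9)
w(v, g) = √(-10 + v)
(w(-8, -3) - 423)*(J*(10 + 4)) = (√(-10 - 8) - 423)*(-9*(10 + 4)) = (√(-18) - 423)*(-9*14) = (3*I*√2 - 423)*(-126) = (-423 + 3*I*√2)*(-126) = 53298 - 378*I*√2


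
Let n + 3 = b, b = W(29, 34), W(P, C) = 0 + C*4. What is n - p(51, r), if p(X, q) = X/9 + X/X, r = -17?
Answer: 379/3 ≈ 126.33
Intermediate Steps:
W(P, C) = 4*C (W(P, C) = 0 + 4*C = 4*C)
b = 136 (b = 4*34 = 136)
p(X, q) = 1 + X/9 (p(X, q) = X*(1/9) + 1 = X/9 + 1 = 1 + X/9)
n = 133 (n = -3 + 136 = 133)
n - p(51, r) = 133 - (1 + (1/9)*51) = 133 - (1 + 17/3) = 133 - 1*20/3 = 133 - 20/3 = 379/3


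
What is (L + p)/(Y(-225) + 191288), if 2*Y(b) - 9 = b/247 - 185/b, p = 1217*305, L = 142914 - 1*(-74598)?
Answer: 13086734310/4252431289 ≈ 3.0775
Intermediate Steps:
L = 217512 (L = 142914 + 74598 = 217512)
p = 371185
Y(b) = 9/2 - 185/(2*b) + b/494 (Y(b) = 9/2 + (b/247 - 185/b)/2 = 9/2 + (-185/b + b/247)/2 = 9/2 + (-185/(2*b) + b/494) = 9/2 - 185/(2*b) + b/494)
(L + p)/(Y(-225) + 191288) = (217512 + 371185)/((1/494)*(-45695 - 225*(2223 - 225))/(-225) + 191288) = 588697/((1/494)*(-1/225)*(-45695 - 225*1998) + 191288) = 588697/((1/494)*(-1/225)*(-45695 - 449550) + 191288) = 588697/((1/494)*(-1/225)*(-495245) + 191288) = 588697/(99049/22230 + 191288) = 588697/(4252431289/22230) = 588697*(22230/4252431289) = 13086734310/4252431289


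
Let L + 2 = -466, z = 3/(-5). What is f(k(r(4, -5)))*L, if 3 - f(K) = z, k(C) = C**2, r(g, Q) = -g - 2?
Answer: -8424/5 ≈ -1684.8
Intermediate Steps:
z = -3/5 (z = 3*(-1/5) = -3/5 ≈ -0.60000)
r(g, Q) = -2 - g
L = -468 (L = -2 - 466 = -468)
f(K) = 18/5 (f(K) = 3 - 1*(-3/5) = 3 + 3/5 = 18/5)
f(k(r(4, -5)))*L = (18/5)*(-468) = -8424/5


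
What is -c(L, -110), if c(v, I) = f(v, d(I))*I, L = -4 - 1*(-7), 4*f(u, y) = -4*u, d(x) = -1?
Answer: -330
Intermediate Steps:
f(u, y) = -u (f(u, y) = (-4*u)/4 = -u)
L = 3 (L = -4 + 7 = 3)
c(v, I) = -I*v (c(v, I) = (-v)*I = -I*v)
-c(L, -110) = -(-1)*(-110)*3 = -1*330 = -330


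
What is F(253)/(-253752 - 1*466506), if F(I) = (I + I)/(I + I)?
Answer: -1/720258 ≈ -1.3884e-6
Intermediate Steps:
F(I) = 1 (F(I) = (2*I)/((2*I)) = (2*I)*(1/(2*I)) = 1)
F(253)/(-253752 - 1*466506) = 1/(-253752 - 1*466506) = 1/(-253752 - 466506) = 1/(-720258) = 1*(-1/720258) = -1/720258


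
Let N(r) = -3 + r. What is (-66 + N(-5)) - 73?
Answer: -147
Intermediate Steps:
(-66 + N(-5)) - 73 = (-66 + (-3 - 5)) - 73 = (-66 - 8) - 73 = -74 - 73 = -147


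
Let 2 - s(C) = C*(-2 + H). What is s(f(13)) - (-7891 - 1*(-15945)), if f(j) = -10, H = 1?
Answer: -8062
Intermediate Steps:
s(C) = 2 + C (s(C) = 2 - C*(-2 + 1) = 2 - C*(-1) = 2 - (-1)*C = 2 + C)
s(f(13)) - (-7891 - 1*(-15945)) = (2 - 10) - (-7891 - 1*(-15945)) = -8 - (-7891 + 15945) = -8 - 1*8054 = -8 - 8054 = -8062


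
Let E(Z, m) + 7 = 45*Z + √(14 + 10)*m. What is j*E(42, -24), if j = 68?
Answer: 128044 - 3264*√6 ≈ 1.2005e+5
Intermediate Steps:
E(Z, m) = -7 + 45*Z + 2*m*√6 (E(Z, m) = -7 + (45*Z + √(14 + 10)*m) = -7 + (45*Z + √24*m) = -7 + (45*Z + (2*√6)*m) = -7 + (45*Z + 2*m*√6) = -7 + 45*Z + 2*m*√6)
j*E(42, -24) = 68*(-7 + 45*42 + 2*(-24)*√6) = 68*(-7 + 1890 - 48*√6) = 68*(1883 - 48*√6) = 128044 - 3264*√6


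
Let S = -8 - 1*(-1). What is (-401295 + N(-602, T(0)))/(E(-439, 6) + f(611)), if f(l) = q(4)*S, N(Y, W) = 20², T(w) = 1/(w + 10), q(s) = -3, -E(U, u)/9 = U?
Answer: -400895/3972 ≈ -100.93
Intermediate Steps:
E(U, u) = -9*U
T(w) = 1/(10 + w)
N(Y, W) = 400
S = -7 (S = -8 + 1 = -7)
f(l) = 21 (f(l) = -3*(-7) = 21)
(-401295 + N(-602, T(0)))/(E(-439, 6) + f(611)) = (-401295 + 400)/(-9*(-439) + 21) = -400895/(3951 + 21) = -400895/3972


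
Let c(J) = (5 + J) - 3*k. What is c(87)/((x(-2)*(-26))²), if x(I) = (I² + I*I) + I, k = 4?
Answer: 5/1521 ≈ 0.0032873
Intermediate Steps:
x(I) = I + 2*I² (x(I) = (I² + I²) + I = 2*I² + I = I + 2*I²)
c(J) = -7 + J (c(J) = (5 + J) - 3*4 = (5 + J) - 12 = -7 + J)
c(87)/((x(-2)*(-26))²) = (-7 + 87)/((-2*(1 + 2*(-2))*(-26))²) = 80/((-2*(1 - 4)*(-26))²) = 80/((-2*(-3)*(-26))²) = 80/((6*(-26))²) = 80/((-156)²) = 80/24336 = 80*(1/24336) = 5/1521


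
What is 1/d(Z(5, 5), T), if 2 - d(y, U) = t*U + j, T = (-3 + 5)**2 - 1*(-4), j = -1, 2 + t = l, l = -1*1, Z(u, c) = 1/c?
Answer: 1/27 ≈ 0.037037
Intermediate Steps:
l = -1
t = -3 (t = -2 - 1 = -3)
T = 8 (T = 2**2 + 4 = 4 + 4 = 8)
d(y, U) = 3 + 3*U (d(y, U) = 2 - (-3*U - 1) = 2 - (-1 - 3*U) = 2 + (1 + 3*U) = 3 + 3*U)
1/d(Z(5, 5), T) = 1/(3 + 3*8) = 1/(3 + 24) = 1/27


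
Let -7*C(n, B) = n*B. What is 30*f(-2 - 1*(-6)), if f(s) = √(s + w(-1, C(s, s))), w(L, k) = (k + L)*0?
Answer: 60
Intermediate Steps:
C(n, B) = -B*n/7 (C(n, B) = -n*B/7 = -B*n/7)
w(L, k) = 0 (w(L, k) = (L + k)*0 = 0)
f(s) = √s (f(s) = √(s + 0) = √s)
30*f(-2 - 1*(-6)) = 30*√(-2 - 1*(-6)) = 30*√(-2 + 6) = 30*√4 = 30*2 = 60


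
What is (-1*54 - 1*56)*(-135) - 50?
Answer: 14800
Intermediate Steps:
(-1*54 - 1*56)*(-135) - 50 = (-54 - 56)*(-135) - 50 = -110*(-135) - 50 = 14850 - 50 = 14800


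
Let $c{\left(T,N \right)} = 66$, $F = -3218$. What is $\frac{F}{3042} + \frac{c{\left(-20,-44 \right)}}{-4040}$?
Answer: $- \frac{3300373}{3072420} \approx -1.0742$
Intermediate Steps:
$\frac{F}{3042} + \frac{c{\left(-20,-44 \right)}}{-4040} = - \frac{3218}{3042} + \frac{66}{-4040} = \left(-3218\right) \frac{1}{3042} + 66 \left(- \frac{1}{4040}\right) = - \frac{1609}{1521} - \frac{33}{2020} = - \frac{3300373}{3072420}$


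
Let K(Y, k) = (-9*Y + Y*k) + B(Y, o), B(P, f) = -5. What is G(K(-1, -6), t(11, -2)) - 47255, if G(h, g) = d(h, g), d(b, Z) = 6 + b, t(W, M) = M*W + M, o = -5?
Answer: -47239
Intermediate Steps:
t(W, M) = M + M*W
K(Y, k) = -5 - 9*Y + Y*k (K(Y, k) = (-9*Y + Y*k) - 5 = -5 - 9*Y + Y*k)
G(h, g) = 6 + h
G(K(-1, -6), t(11, -2)) - 47255 = (6 + (-5 - 9*(-1) - 1*(-6))) - 47255 = (6 + (-5 + 9 + 6)) - 47255 = (6 + 10) - 47255 = 16 - 47255 = -47239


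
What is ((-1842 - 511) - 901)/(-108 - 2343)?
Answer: 3254/2451 ≈ 1.3276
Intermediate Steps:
((-1842 - 511) - 901)/(-108 - 2343) = (-2353 - 901)/(-2451) = -3254*(-1/2451) = 3254/2451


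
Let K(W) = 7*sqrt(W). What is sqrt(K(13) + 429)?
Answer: sqrt(429 + 7*sqrt(13)) ≈ 21.313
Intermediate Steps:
sqrt(K(13) + 429) = sqrt(7*sqrt(13) + 429) = sqrt(429 + 7*sqrt(13))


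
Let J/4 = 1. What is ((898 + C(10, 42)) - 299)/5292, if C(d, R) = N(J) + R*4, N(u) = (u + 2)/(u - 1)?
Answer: 769/5292 ≈ 0.14531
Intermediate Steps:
J = 4 (J = 4*1 = 4)
N(u) = (2 + u)/(-1 + u)
C(d, R) = 2 + 4*R (C(d, R) = (2 + 4)/(-1 + 4) + R*4 = 6/3 + 4*R = (1/3)*6 + 4*R = 2 + 4*R)
((898 + C(10, 42)) - 299)/5292 = ((898 + (2 + 4*42)) - 299)/5292 = ((898 + (2 + 168)) - 299)*(1/5292) = ((898 + 170) - 299)*(1/5292) = (1068 - 299)*(1/5292) = 769*(1/5292) = 769/5292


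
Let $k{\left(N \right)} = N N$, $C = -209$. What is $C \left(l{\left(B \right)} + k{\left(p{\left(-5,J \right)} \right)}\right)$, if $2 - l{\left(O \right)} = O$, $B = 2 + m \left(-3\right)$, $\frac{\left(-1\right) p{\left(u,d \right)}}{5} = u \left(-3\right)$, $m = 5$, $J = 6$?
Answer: $-1178760$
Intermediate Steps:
$p{\left(u,d \right)} = 15 u$ ($p{\left(u,d \right)} = - 5 u \left(-3\right) = - 5 \left(- 3 u\right) = 15 u$)
$k{\left(N \right)} = N^{2}$
$B = -13$ ($B = 2 + 5 \left(-3\right) = 2 - 15 = -13$)
$l{\left(O \right)} = 2 - O$
$C \left(l{\left(B \right)} + k{\left(p{\left(-5,J \right)} \right)}\right) = - 209 \left(\left(2 - -13\right) + \left(15 \left(-5\right)\right)^{2}\right) = - 209 \left(\left(2 + 13\right) + \left(-75\right)^{2}\right) = - 209 \left(15 + 5625\right) = \left(-209\right) 5640 = -1178760$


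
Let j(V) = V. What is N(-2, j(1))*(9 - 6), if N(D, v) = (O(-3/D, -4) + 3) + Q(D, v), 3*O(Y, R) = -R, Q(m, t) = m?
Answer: 7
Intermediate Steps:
O(Y, R) = -R/3 (O(Y, R) = (-R)/3 = -R/3)
N(D, v) = 13/3 + D (N(D, v) = (-⅓*(-4) + 3) + D = (4/3 + 3) + D = 13/3 + D)
N(-2, j(1))*(9 - 6) = (13/3 - 2)*(9 - 6) = (7/3)*3 = 7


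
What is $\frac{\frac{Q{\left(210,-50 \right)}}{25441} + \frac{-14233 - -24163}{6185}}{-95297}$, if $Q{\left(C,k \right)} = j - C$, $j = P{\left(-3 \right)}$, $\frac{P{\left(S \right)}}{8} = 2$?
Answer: $- \frac{50285848}{2999045858549} \approx -1.6767 \cdot 10^{-5}$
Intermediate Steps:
$P{\left(S \right)} = 16$ ($P{\left(S \right)} = 8 \cdot 2 = 16$)
$j = 16$
$Q{\left(C,k \right)} = 16 - C$
$\frac{\frac{Q{\left(210,-50 \right)}}{25441} + \frac{-14233 - -24163}{6185}}{-95297} = \frac{\frac{16 - 210}{25441} + \frac{-14233 - -24163}{6185}}{-95297} = \left(\left(16 - 210\right) \frac{1}{25441} + \left(-14233 + 24163\right) \frac{1}{6185}\right) \left(- \frac{1}{95297}\right) = \left(\left(-194\right) \frac{1}{25441} + 9930 \cdot \frac{1}{6185}\right) \left(- \frac{1}{95297}\right) = \left(- \frac{194}{25441} + \frac{1986}{1237}\right) \left(- \frac{1}{95297}\right) = \frac{50285848}{31470517} \left(- \frac{1}{95297}\right) = - \frac{50285848}{2999045858549}$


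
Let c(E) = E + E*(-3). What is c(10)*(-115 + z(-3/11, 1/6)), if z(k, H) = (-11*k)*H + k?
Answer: 25250/11 ≈ 2295.5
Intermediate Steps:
c(E) = -2*E (c(E) = E - 3*E = -2*E)
z(k, H) = k - 11*H*k (z(k, H) = -11*H*k + k = k - 11*H*k)
c(10)*(-115 + z(-3/11, 1/6)) = (-2*10)*(-115 + (-3/11)*(1 - 11/6)) = -20*(-115 + (-3*1/11)*(1 - 11*1/6)) = -20*(-115 - 3*(1 - 11/6)/11) = -20*(-115 - 3/11*(-5/6)) = -20*(-115 + 5/22) = -20*(-2525/22) = 25250/11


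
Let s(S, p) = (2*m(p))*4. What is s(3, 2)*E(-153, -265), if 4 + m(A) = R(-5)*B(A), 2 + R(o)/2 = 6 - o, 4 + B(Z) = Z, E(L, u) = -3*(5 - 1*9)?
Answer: -3840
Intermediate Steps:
E(L, u) = 12 (E(L, u) = -3*(5 - 9) = -3*(-4) = 12)
B(Z) = -4 + Z
R(o) = 8 - 2*o (R(o) = -4 + 2*(6 - o) = -4 + (12 - 2*o) = 8 - 2*o)
m(A) = -76 + 18*A (m(A) = -4 + (8 - 2*(-5))*(-4 + A) = -4 + (8 + 10)*(-4 + A) = -4 + 18*(-4 + A) = -4 + (-72 + 18*A) = -76 + 18*A)
s(S, p) = -608 + 144*p (s(S, p) = (2*(-76 + 18*p))*4 = (-152 + 36*p)*4 = -608 + 144*p)
s(3, 2)*E(-153, -265) = (-608 + 144*2)*12 = (-608 + 288)*12 = -320*12 = -3840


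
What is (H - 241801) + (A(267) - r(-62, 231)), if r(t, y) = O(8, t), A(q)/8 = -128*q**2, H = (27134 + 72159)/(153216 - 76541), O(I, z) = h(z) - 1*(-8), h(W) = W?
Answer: -5615805944732/76675 ≈ -7.3242e+7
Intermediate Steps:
O(I, z) = 8 + z (O(I, z) = z - 1*(-8) = z + 8 = 8 + z)
H = 99293/76675 ≈ 1.2950
A(q) = -1024*q**2 (A(q) = 8*(-128*q**2) = -1024*q**2)
r(t, y) = 8 + t
(H - 241801) + (A(267) - r(-62, 231)) = (99293/76675 - 241801) + (-1024*267**2 - (8 - 62)) = -18539992382/76675 + (-1024*71289 - 1*(-54)) = -18539992382/76675 + (-72999936 + 54) = -18539992382/76675 - 72999882 = -5615805944732/76675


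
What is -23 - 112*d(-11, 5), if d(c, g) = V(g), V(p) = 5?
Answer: -583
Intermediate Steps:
d(c, g) = 5
-23 - 112*d(-11, 5) = -23 - 112*5 = -23 - 560 = -583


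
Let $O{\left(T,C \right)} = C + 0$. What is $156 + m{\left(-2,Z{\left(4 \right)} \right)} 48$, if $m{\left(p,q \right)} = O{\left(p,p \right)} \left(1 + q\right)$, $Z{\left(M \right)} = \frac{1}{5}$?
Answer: $\frac{204}{5} \approx 40.8$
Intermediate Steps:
$O{\left(T,C \right)} = C$
$Z{\left(M \right)} = \frac{1}{5}$
$m{\left(p,q \right)} = p \left(1 + q\right)$
$156 + m{\left(-2,Z{\left(4 \right)} \right)} 48 = 156 + - 2 \left(1 + \frac{1}{5}\right) 48 = 156 + \left(-2\right) \frac{6}{5} \cdot 48 = 156 - \frac{576}{5} = \frac{204}{5}$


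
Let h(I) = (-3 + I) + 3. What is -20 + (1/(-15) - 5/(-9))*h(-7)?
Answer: -1054/45 ≈ -23.422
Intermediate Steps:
h(I) = I
-20 + (1/(-15) - 5/(-9))*h(-7) = -20 + (1/(-15) - 5/(-9))*(-7) = -20 + (1*(-1/15) - 5*(-1/9))*(-7) = -20 + (-1/15 + 5/9)*(-7) = -20 + (22/45)*(-7) = -20 - 154/45 = -1054/45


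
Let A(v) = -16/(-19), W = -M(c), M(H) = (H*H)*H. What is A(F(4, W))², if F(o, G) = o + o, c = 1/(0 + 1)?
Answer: 256/361 ≈ 0.70914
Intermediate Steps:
c = 1 (c = 1/1 = 1)
M(H) = H³ (M(H) = H²*H = H³)
W = -1 (W = -1*1³ = -1*1 = -1)
F(o, G) = 2*o
A(v) = 16/19 (A(v) = -16*(-1/19) = 16/19)
A(F(4, W))² = (16/19)² = 256/361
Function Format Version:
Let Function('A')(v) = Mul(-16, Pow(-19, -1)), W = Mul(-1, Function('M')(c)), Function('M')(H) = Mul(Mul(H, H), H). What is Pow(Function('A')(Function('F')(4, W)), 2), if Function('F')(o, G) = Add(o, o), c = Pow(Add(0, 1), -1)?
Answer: Rational(256, 361) ≈ 0.70914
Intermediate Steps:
c = 1 (c = Pow(1, -1) = 1)
Function('M')(H) = Pow(H, 3) (Function('M')(H) = Mul(Pow(H, 2), H) = Pow(H, 3))
W = -1 (W = Mul(-1, Pow(1, 3)) = Mul(-1, 1) = -1)
Function('F')(o, G) = Mul(2, o)
Function('A')(v) = Rational(16, 19) (Function('A')(v) = Mul(-16, Rational(-1, 19)) = Rational(16, 19))
Pow(Function('A')(Function('F')(4, W)), 2) = Pow(Rational(16, 19), 2) = Rational(256, 361)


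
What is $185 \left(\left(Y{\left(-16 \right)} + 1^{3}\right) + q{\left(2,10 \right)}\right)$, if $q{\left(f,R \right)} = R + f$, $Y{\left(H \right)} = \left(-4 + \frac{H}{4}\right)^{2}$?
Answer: $14245$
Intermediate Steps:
$Y{\left(H \right)} = \left(-4 + \frac{H}{4}\right)^{2}$ ($Y{\left(H \right)} = \left(-4 + H \frac{1}{4}\right)^{2} = \left(-4 + \frac{H}{4}\right)^{2}$)
$185 \left(\left(Y{\left(-16 \right)} + 1^{3}\right) + q{\left(2,10 \right)}\right) = 185 \left(\left(\frac{\left(-16 - 16\right)^{2}}{16} + 1^{3}\right) + \left(10 + 2\right)\right) = 185 \left(\left(\frac{\left(-32\right)^{2}}{16} + 1\right) + 12\right) = 185 \left(\left(\frac{1}{16} \cdot 1024 + 1\right) + 12\right) = 185 \left(\left(64 + 1\right) + 12\right) = 185 \left(65 + 12\right) = 185 \cdot 77 = 14245$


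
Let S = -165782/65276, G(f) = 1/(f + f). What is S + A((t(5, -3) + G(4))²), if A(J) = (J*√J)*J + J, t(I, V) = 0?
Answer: -1349714497/534740992 ≈ -2.5241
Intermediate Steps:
G(f) = 1/(2*f)
A(J) = J + J^(5/2) (A(J) = J^(3/2)*J + J = J^(5/2) + J = J + J^(5/2))
S = -82891/32638 (S = -165782*1/65276 = -82891/32638 ≈ -2.5397)
S + A((t(5, -3) + G(4))²) = -82891/32638 + ((0 + (½)/4)² + ((0 + (½)/4)²)^(5/2)) = -82891/32638 + ((0 + (½)*(¼))² + ((0 + (½)*(¼))²)^(5/2)) = -82891/32638 + ((0 + ⅛)² + ((0 + ⅛)²)^(5/2)) = -82891/32638 + ((⅛)² + ((⅛)²)^(5/2)) = -82891/32638 + (1/64 + (1/64)^(5/2)) = -82891/32638 + (1/64 + 1/32768) = -82891/32638 + 513/32768 = -1349714497/534740992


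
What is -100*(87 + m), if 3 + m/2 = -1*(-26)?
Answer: -13300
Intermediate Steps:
m = 46 (m = -6 + 2*(-1*(-26)) = -6 + 2*26 = -6 + 52 = 46)
-100*(87 + m) = -100*(87 + 46) = -100*133 = -13300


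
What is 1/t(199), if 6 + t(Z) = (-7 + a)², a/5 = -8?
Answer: 1/2203 ≈ 0.00045393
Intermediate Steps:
a = -40 (a = 5*(-8) = -40)
t(Z) = 2203 (t(Z) = -6 + (-7 - 40)² = -6 + (-47)² = -6 + 2209 = 2203)
1/t(199) = 1/2203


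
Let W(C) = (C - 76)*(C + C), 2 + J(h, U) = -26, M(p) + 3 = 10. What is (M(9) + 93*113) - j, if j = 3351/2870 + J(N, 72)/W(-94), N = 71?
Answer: 2411187964/229313 ≈ 10515.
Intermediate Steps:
M(p) = 7 (M(p) = -3 + 10 = 7)
J(h, U) = -28 (J(h, U) = -2 - 26 = -28)
W(C) = 2*C*(-76 + C) (W(C) = (-76 + C)*(2*C) = 2*C*(-76 + C))
j = 267544/229313 (j = 3351/2870 - 28*(-1/(188*(-76 - 94))) = 3351*(1/2870) - 28/(2*(-94)*(-170)) = 3351/2870 - 28/31960 = 3351/2870 - 28*1/31960 = 3351/2870 - 7/7990 = 267544/229313 ≈ 1.1667)
(M(9) + 93*113) - j = (7 + 93*113) - 1*267544/229313 = (7 + 10509) - 267544/229313 = 10516 - 267544/229313 = 2411187964/229313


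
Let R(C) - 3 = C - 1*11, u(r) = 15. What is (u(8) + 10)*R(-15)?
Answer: -575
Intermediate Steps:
R(C) = -8 + C (R(C) = 3 + (C - 1*11) = 3 + (C - 11) = 3 + (-11 + C) = -8 + C)
(u(8) + 10)*R(-15) = (15 + 10)*(-8 - 15) = 25*(-23) = -575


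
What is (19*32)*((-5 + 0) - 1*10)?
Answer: -9120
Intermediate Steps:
(19*32)*((-5 + 0) - 1*10) = 608*(-5 - 10) = 608*(-15) = -9120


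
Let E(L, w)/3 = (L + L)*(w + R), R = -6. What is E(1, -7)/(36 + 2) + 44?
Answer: 797/19 ≈ 41.947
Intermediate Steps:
E(L, w) = 6*L*(-6 + w) (E(L, w) = 3*((L + L)*(w - 6)) = 3*((2*L)*(-6 + w)) = 3*(2*L*(-6 + w)) = 6*L*(-6 + w))
E(1, -7)/(36 + 2) + 44 = (6*1*(-6 - 7))/(36 + 2) + 44 = (6*1*(-13))/38 + 44 = -78*1/38 + 44 = -39/19 + 44 = 797/19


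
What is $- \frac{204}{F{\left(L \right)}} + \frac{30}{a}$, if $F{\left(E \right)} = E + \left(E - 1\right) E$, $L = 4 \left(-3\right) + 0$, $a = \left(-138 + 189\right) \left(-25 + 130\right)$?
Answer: $- \frac{2015}{1428} \approx -1.4111$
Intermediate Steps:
$a = 5355$ ($a = 51 \cdot 105 = 5355$)
$L = -12$ ($L = -12 + 0 = -12$)
$F{\left(E \right)} = E + E \left(-1 + E\right)$ ($F{\left(E \right)} = E + \left(-1 + E\right) E = E + E \left(-1 + E\right)$)
$- \frac{204}{F{\left(L \right)}} + \frac{30}{a} = - \frac{204}{\left(-12\right)^{2}} + \frac{30}{5355} = - \frac{204}{144} + 30 \cdot \frac{1}{5355} = \left(-204\right) \frac{1}{144} + \frac{2}{357} = - \frac{17}{12} + \frac{2}{357} = - \frac{2015}{1428}$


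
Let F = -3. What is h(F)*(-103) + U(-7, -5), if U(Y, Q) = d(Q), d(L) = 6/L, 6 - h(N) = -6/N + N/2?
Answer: -5677/10 ≈ -567.70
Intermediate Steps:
h(N) = 6 + 6/N - N/2 (h(N) = 6 - (-6/N + N/2) = 6 - (N/2 - 6/N) = 6 + (6/N - N/2) = 6 + 6/N - N/2)
U(Y, Q) = 6/Q
h(F)*(-103) + U(-7, -5) = (6 + 6/(-3) - ½*(-3))*(-103) + 6/(-5) = (6 + 6*(-⅓) + 3/2)*(-103) + 6*(-⅕) = (6 - 2 + 3/2)*(-103) - 6/5 = (11/2)*(-103) - 6/5 = -1133/2 - 6/5 = -5677/10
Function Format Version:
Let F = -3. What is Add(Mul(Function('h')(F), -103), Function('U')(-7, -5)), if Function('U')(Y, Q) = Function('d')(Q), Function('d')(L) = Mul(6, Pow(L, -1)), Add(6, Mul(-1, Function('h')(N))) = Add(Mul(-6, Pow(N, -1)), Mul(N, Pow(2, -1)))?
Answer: Rational(-5677, 10) ≈ -567.70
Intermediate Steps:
Function('h')(N) = Add(6, Mul(6, Pow(N, -1)), Mul(Rational(-1, 2), N)) (Function('h')(N) = Add(6, Mul(-1, Add(Mul(-6, Pow(N, -1)), Mul(N, Pow(2, -1))))) = Add(6, Mul(-1, Add(Mul(-6, Pow(N, -1)), Mul(N, Rational(1, 2))))) = Add(6, Mul(-1, Add(Mul(-6, Pow(N, -1)), Mul(Rational(1, 2), N)))) = Add(6, Mul(-1, Add(Mul(Rational(1, 2), N), Mul(-6, Pow(N, -1))))) = Add(6, Add(Mul(6, Pow(N, -1)), Mul(Rational(-1, 2), N))) = Add(6, Mul(6, Pow(N, -1)), Mul(Rational(-1, 2), N)))
Function('U')(Y, Q) = Mul(6, Pow(Q, -1))
Add(Mul(Function('h')(F), -103), Function('U')(-7, -5)) = Add(Mul(Add(6, Mul(6, Pow(-3, -1)), Mul(Rational(-1, 2), -3)), -103), Mul(6, Pow(-5, -1))) = Add(Mul(Add(6, Mul(6, Rational(-1, 3)), Rational(3, 2)), -103), Mul(6, Rational(-1, 5))) = Add(Mul(Add(6, -2, Rational(3, 2)), -103), Rational(-6, 5)) = Add(Mul(Rational(11, 2), -103), Rational(-6, 5)) = Add(Rational(-1133, 2), Rational(-6, 5)) = Rational(-5677, 10)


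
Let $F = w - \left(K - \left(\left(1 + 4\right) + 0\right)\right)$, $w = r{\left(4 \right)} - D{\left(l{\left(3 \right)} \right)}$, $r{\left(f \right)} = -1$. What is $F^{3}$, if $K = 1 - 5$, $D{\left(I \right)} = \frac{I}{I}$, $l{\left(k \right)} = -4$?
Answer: $343$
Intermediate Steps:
$D{\left(I \right)} = 1$
$w = -2$ ($w = -1 - 1 = -2$)
$K = -4$
$F = 7$ ($F = -2 - \left(-4 - \left(\left(1 + 4\right) + 0\right)\right) = -2 - \left(-4 - \left(5 + 0\right)\right) = -2 - \left(-4 - 5\right) = -2 - -9 = -2 + 9 = 7$)
$F^{3} = 7^{3} = 343$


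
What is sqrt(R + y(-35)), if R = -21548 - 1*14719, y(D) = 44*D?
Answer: I*sqrt(37807) ≈ 194.44*I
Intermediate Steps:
R = -36267 (R = -21548 - 14719 = -36267)
sqrt(R + y(-35)) = sqrt(-36267 + 44*(-35)) = sqrt(-36267 - 1540) = sqrt(-37807) = I*sqrt(37807)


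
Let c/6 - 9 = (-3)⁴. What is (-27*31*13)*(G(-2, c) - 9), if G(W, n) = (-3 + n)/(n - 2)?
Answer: 46842705/538 ≈ 87068.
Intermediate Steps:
c = 540 (c = 54 + 6*(-3)⁴ = 54 + 6*81 = 54 + 486 = 540)
G(W, n) = (-3 + n)/(-2 + n)
(-27*31*13)*(G(-2, c) - 9) = (-27*31*13)*((-3 + 540)/(-2 + 540) - 9) = (-837*13)*(537/538 - 9) = -10881*((1/538)*537 - 9) = -10881*(537/538 - 9) = -10881*(-4305/538) = 46842705/538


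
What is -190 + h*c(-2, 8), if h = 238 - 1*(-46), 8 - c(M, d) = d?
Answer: -190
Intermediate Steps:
c(M, d) = 8 - d
h = 284 (h = 238 + 46 = 284)
-190 + h*c(-2, 8) = -190 + 284*(8 - 1*8) = -190 + 284*(8 - 8) = -190 + 284*0 = -190 + 0 = -190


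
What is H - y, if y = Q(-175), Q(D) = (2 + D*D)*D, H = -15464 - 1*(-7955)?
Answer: 5352216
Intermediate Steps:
H = -7509 (H = -15464 + 7955 = -7509)
Q(D) = D*(2 + D**2) (Q(D) = (2 + D**2)*D = D*(2 + D**2))
y = -5359725 (y = -175*(2 + (-175)**2) = -175*(2 + 30625) = -175*30627 = -5359725)
H - y = -7509 - 1*(-5359725) = -7509 + 5359725 = 5352216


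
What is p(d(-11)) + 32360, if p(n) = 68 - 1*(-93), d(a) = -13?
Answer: 32521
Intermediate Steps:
p(n) = 161 (p(n) = 68 + 93 = 161)
p(d(-11)) + 32360 = 161 + 32360 = 32521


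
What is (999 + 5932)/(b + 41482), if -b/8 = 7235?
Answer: -6931/16398 ≈ -0.42267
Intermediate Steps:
b = -57880 (b = -8*7235 = -57880)
(999 + 5932)/(b + 41482) = (999 + 5932)/(-57880 + 41482) = 6931/(-16398) = 6931*(-1/16398) = -6931/16398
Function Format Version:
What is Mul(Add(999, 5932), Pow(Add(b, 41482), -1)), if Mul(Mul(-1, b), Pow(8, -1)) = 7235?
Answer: Rational(-6931, 16398) ≈ -0.42267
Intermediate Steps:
b = -57880 (b = Mul(-8, 7235) = -57880)
Mul(Add(999, 5932), Pow(Add(b, 41482), -1)) = Mul(Add(999, 5932), Pow(Add(-57880, 41482), -1)) = Mul(6931, Pow(-16398, -1)) = Mul(6931, Rational(-1, 16398)) = Rational(-6931, 16398)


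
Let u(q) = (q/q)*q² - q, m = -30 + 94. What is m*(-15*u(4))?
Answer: -11520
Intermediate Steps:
m = 64
u(q) = q² - q (u(q) = 1*q² - q = q² - q)
m*(-15*u(4)) = 64*(-60*(-1 + 4)) = 64*(-60*3) = 64*(-15*12) = 64*(-180) = -11520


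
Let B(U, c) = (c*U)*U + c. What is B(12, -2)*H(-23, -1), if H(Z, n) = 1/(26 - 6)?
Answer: -29/2 ≈ -14.500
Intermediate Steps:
H(Z, n) = 1/20
B(U, c) = c + c*U² (B(U, c) = (U*c)*U + c = c*U² + c = c + c*U²)
B(12, -2)*H(-23, -1) = -2*(1 + 12²)*(1/20) = -2*(1 + 144)*(1/20) = -2*145*(1/20) = -290*1/20 = -29/2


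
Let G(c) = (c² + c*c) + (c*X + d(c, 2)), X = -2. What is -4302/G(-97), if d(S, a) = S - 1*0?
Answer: -1434/6305 ≈ -0.22744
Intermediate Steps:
d(S, a) = S (d(S, a) = S + 0 = S)
G(c) = -c + 2*c² (G(c) = (c² + c*c) + (c*(-2) + c) = (c² + c²) + (-2*c + c) = 2*c² - c = -c + 2*c²)
-4302/G(-97) = -4302*(-1/(97*(-1 + 2*(-97)))) = -4302*(-1/(97*(-1 - 194))) = -4302/((-97*(-195))) = -4302/18915 = -4302*1/18915 = -1434/6305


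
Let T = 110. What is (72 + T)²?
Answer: 33124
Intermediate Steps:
(72 + T)² = (72 + 110)² = 182² = 33124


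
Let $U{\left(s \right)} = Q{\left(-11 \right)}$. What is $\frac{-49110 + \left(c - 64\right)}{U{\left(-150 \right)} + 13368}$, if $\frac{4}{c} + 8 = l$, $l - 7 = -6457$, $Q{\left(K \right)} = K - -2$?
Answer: $- \frac{52927616}{14378737} \approx -3.681$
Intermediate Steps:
$Q{\left(K \right)} = 2 + K$ ($Q{\left(K \right)} = K + 2 = 2 + K$)
$l = -6450$ ($l = 7 - 6457 = -6450$)
$c = - \frac{2}{3229}$ ($c = \frac{4}{-8 - 6450} = \frac{4}{-6458} = 4 \left(- \frac{1}{6458}\right) = - \frac{2}{3229} \approx -0.00061939$)
$U{\left(s \right)} = -9$ ($U{\left(s \right)} = 2 - 11 = -9$)
$\frac{-49110 + \left(c - 64\right)}{U{\left(-150 \right)} + 13368} = \frac{-49110 - \frac{206658}{3229}}{-9 + 13368} = \frac{-49110 - \frac{206658}{3229}}{13359} = \left(- \frac{158782848}{3229}\right) \frac{1}{13359} = - \frac{52927616}{14378737}$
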